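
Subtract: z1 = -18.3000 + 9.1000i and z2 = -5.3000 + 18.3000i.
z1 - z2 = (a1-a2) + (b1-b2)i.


Real: -18.3 + 5.3 = -13
Imag: 9.1 - 18.3 = -9.2

-13.0000 - 9.2000i


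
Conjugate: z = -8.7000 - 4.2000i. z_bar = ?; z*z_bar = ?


z_bar = -8.7000 + 4.2000i
z*z_bar = (-8.7)^2 + (-4.2)^2 = 75.69 + 17.64 = 93.33

z_bar = -8.7000 + 4.2000i, z*z_bar = 93.33


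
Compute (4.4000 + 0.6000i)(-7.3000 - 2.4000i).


Real = 4.4*(-7.3) - 0.6*(-2.4) = -32.12 - (-1.44) = -30.68
Imag = 4.4*(-2.4) - (7.3)*0.6 = -10.56 - (4.38) = -14.94

-30.6800 - 14.9400i


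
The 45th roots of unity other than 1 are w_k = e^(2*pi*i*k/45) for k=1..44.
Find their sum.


With w = e^(2*pi*i/45), all 45 of the 45th roots of unity w^0 = 1, w, ..., w^(44) sum to 0: 1 + w + ... + w^(44) = (1 - w^45)/(1 - w) = 0 since w^45 = 1, w ≠ 1.
Removing the root 1: w + w^2 + ... + w^(44) = 0 - 1 = -1

Sum = -1


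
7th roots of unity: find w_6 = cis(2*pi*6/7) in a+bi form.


Angle = 360*6/7 = 308.5714°
a = cos(308.5714°) = 0.6235
b = sin(308.5714°) = -0.7818

0.6235 - 0.7818i


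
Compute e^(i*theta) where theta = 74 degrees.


cos(74°) = 0.2756
sin(74°) = 0.9613

e^(i*74°) = 0.2756 + 0.9613i


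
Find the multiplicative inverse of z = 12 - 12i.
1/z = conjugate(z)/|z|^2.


|z|^2 = 144+144 = 288
1/z = (12 + 12i)/288

1/z = 0.0417 + 0.0417i


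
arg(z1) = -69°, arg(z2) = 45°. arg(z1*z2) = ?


arg(z1*z2) = -69° + 45° = -24°
Normalized to (-180°, 180°]: -24°

-24°


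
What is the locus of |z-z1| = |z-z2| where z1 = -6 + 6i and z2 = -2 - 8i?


Equal distances means the locus is the perpendicular bisector of z1 and z2.
Midpoint = ((-6+(-2))/2, (6+(-8))/2) = (-4.0000, -1.0000)

Perpendicular bisector through (-4.0000, -1.0000)


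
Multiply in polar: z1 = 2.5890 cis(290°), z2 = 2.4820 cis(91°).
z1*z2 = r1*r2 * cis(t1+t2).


r = 2.5890 * 2.4820 = 6.4259
theta = 290° + 91° = 381° = 21° (mod 360)

6.4259 cis(21°)


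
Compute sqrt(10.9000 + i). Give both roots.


|z| = sqrt(118.81+1) = 10.9458
sqrt((|z|+a)/2) = sqrt((10.9458+10.9)/2) = sqrt(10.9229) = 3.3050
sqrt((|z|-a)/2) = sqrt((10.9458-10.9)/2) = sqrt(0.0229) = 0.1513

±(3.3050 + 0.1513i) i.e. 3.3050 + 0.1513i and -3.3050 - 0.1513i


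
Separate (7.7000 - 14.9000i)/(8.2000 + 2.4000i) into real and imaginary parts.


Multiply by conjugate: (7.7000 - 14.9000i)(8.2000 - 2.4000i) / (8.2^2 + 2.4^2)
Numerator real = 7.7*8.2 - (14.9)*2.4 = 27.38
Numerator imag = -14.9*8.2 - 7.7*2.4 = -140.66
Denominator = 73
Re(z) = 27.38/73 = 0.3751
Im(z) = -140.66/73 = -1.9268

Re(z) = 0.3751, Im(z) = -1.9268


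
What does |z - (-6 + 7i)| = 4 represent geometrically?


|z - z0| = r is a circle with center z0 and radius r.
Center = (-6, 7), radius = 4

Circle with center (-6, 7) and radius 4


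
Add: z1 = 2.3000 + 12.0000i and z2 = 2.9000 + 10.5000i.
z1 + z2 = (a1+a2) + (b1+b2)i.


Real: 2.3 + 2.9 = 5.2
Imag: 12 + 10.5 = 22.5

5.2000 + 22.5000i


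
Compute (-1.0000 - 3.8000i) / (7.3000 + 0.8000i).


Conjugate of z2 = 7.3000 - 0.8000i
Numerator: (-1.0000 - 3.8000i)(7.3000 - 0.8000i) = -10.3400 - 26.9400i
Denominator: 7.3^2 + 0.8^2 = 53.93
Result = (-10.3400 - 26.9400i)/53.93

-0.1917 - 0.4995i


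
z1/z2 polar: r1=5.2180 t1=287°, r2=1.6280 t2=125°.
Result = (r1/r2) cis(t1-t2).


r = 5.2180 / 1.6280 = 3.2052
theta = 287° - 125° = 162° = 162° (mod 360)

3.2052 cis(162°)


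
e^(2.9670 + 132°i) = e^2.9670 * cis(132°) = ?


e^2.9670 = 19.4335
cos(132°) = -0.669131
sin(132°) = 0.743145
Real = 19.4335*(-0.669131) = -13.0036
Imag = 19.4335*0.743145 = 14.4419

-13.0036 + 14.4419i


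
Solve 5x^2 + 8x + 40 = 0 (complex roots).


disc = 8^2 - 4*5*40 = 64 - 800 = -736
sqrt(|disc|) = sqrt(736) = 27.1293
Real part = -8/(2*5) = -0.8000
Imag part = 27.1293/(2*5) = 2.7129

-0.8000 ± 2.7129i


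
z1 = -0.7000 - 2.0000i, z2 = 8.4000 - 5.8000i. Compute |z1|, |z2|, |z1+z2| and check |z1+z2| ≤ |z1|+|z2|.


|z1| = sqrt((-0.7)^2 + (-2)^2) = sqrt(4.49) = 2.1190
|z2| = sqrt(8.4^2 + (-5.8)^2) = sqrt(104.2) = 10.2078
z1+z2 = 7.7000 - 7.8000i
|z1+z2| = sqrt(120.13) = 10.9604
|z1|+|z2| = 2.1190 + 10.2078 = 12.3268

|z1+z2| = 10.9604 ≤ |z1|+|z2| = 12.3268 (verified)


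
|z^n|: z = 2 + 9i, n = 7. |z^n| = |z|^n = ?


|z| = sqrt(4+81) = sqrt(85) = 9.2195
|z^7| = |z|^7 = (sqrt(85))^7 = 85^3 * sqrt(85) = 614125*sqrt(85)

|z^7| = 614125*sqrt(85) ≈ 5661952.7398


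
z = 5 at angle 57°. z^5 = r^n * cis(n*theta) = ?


r^5 = 5^5 = 3125
n*theta = 5*57° = 285° = 285° (mod 360)
a = 3125*cos(285°) = 808.8095
b = 3125*sin(285°) = -3018.5182

3125 cis(285°) = 808.8095 - 3018.5182i


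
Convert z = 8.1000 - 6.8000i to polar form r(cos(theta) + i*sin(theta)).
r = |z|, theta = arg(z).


r = sqrt(65.61+46.24) = sqrt(111.85) = 10.5759
theta = atan2(-6.8, 8.1) = -40.0137 degrees

r = 10.5759, theta = -40.0137 degrees


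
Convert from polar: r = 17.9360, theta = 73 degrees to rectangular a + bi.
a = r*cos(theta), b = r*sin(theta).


a = 17.9360*cos(73°) = 17.9360*0.292372 = 5.2440
b = 17.9360*sin(73°) = 17.9360*0.956305 = 17.1523

5.2440 + 17.1523i


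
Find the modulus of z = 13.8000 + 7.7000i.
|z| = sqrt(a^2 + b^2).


|z| = sqrt(13.8^2 + 7.7^2) = sqrt(190.44 + 59.29) = sqrt(249.73) = 15.8028

|z| = 15.8028


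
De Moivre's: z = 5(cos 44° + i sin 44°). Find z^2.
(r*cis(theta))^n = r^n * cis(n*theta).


r^2 = 5^2 = 25
n*theta = 2*44° = 88° = 88° (mod 360)
a = 25*cos(88°) = 0.8725
b = 25*sin(88°) = 24.9848

25 cis(88°) = 0.8725 + 24.9848i


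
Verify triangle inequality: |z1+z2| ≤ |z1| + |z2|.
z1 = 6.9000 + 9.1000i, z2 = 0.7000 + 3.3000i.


|z1| = sqrt(6.9^2 + 9.1^2) = sqrt(130.42) = 11.4202
|z2| = sqrt(0.7^2 + 3.3^2) = sqrt(11.38) = 3.3734
z1+z2 = 7.6000 + 12.4000i
|z1+z2| = sqrt(211.52) = 14.5437
|z1|+|z2| = 11.4202 + 3.3734 = 14.7936

|z1+z2| = 14.5437 ≤ |z1|+|z2| = 14.7936 (verified)


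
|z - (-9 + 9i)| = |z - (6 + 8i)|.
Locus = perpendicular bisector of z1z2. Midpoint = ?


Equal distances means the locus is the perpendicular bisector of z1 and z2.
Midpoint = ((-9+6)/2, (9+8)/2) = (-1.5000, 8.5000)

Perpendicular bisector through (-1.5000, 8.5000)


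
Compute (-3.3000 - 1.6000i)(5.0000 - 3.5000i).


Real = -3.3*5 - (-1.6)*(-3.5) = -16.5 - 5.6 = -22.1
Imag = -3.3*(-3.5) + 5*(-1.6) = 11.55 - (8) = 3.55

-22.1000 + 3.5500i


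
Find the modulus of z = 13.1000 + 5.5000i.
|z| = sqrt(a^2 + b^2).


|z| = sqrt(13.1^2 + 5.5^2) = sqrt(171.61 + 30.25) = sqrt(201.86) = 14.2077

|z| = 14.2077


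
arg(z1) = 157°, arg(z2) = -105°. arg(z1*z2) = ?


arg(z1*z2) = 157° - 105° = 52°
Normalized to (-180°, 180°]: 52°

52°


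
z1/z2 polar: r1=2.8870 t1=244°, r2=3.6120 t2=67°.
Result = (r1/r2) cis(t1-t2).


r = 2.8870 / 3.6120 = 0.7993
theta = 244° - 67° = 177° = 177° (mod 360)

0.7993 cis(177°)


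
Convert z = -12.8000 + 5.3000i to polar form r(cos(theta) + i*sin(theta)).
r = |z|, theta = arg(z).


r = sqrt(163.84+28.09) = sqrt(191.93) = 13.8539
theta = atan2(5.3, -12.8) = 157.5074 degrees

r = 13.8539, theta = 157.5074 degrees


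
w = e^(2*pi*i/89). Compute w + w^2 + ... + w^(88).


With w = e^(2*pi*i/89), all 89 of the 89th roots of unity w^0 = 1, w, ..., w^(88) sum to 0: 1 + w + ... + w^(88) = (1 - w^89)/(1 - w) = 0 since w^89 = 1, w ≠ 1.
Removing the root 1: w + w^2 + ... + w^(88) = 0 - 1 = -1

Sum = -1


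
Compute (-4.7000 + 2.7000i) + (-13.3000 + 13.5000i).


Real: -4.7 - 13.3 = -18
Imag: 2.7 + 13.5 = 16.2

-18.0000 + 16.2000i


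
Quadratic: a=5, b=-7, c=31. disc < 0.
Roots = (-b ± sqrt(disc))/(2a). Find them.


disc = (-7)^2 - 4*5*31 = 49 - 620 = -571
sqrt(|disc|) = sqrt(571) = 23.8956
Real part = 7/(2*5) = 0.7000
Imag part = 23.8956/(2*5) = 2.3896

0.7000 ± 2.3896i


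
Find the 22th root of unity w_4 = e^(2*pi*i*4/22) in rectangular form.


Angle = 360*4/22 = 65.4545°
a = cos(65.4545°) = 0.4154
b = sin(65.4545°) = 0.9096

0.4154 + 0.9096i


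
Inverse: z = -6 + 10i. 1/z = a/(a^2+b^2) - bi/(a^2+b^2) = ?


|z|^2 = 36+100 = 136
1/z = (-6 - 10i)/136

1/z = -0.0441 - 0.0735i


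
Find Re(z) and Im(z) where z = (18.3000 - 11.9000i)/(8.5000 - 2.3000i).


Multiply by conjugate: (18.3000 - 11.9000i)(8.5000 + 2.3000i) / (8.5^2 + (-2.3)^2)
Numerator real = 18.3*8.5 - (11.9)*(-2.3) = 182.92
Numerator imag = -11.9*8.5 - 18.3*(-2.3) = -59.06
Denominator = 77.54
Re(z) = 182.92/77.54 = 2.3590
Im(z) = -59.06/77.54 = -0.7617

Re(z) = 2.3590, Im(z) = -0.7617


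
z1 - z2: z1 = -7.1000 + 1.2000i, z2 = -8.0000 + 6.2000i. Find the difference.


Real: -7.1 + 8 = 0.9
Imag: 1.2 - 6.2 = -5

0.9000 - 5.0000i


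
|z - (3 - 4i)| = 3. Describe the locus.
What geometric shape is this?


|z - z0| = r is a circle with center z0 and radius r.
Center = (3, -4), radius = 3

Circle with center (3, -4) and radius 3


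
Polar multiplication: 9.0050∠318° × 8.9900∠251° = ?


r = 9.0050 * 8.9900 = 80.9550
theta = 318° + 251° = 569° = 209° (mod 360)

80.9550 cis(209°)


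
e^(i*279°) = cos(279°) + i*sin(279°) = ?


cos(279°) = 0.1564
sin(279°) = -0.9877

e^(i*279°) = 0.1564 - 0.9877i


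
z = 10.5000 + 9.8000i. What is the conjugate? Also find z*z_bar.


z_bar = 10.5000 - 9.8000i
z*z_bar = 10.5^2 + 9.8^2 = 110.25 + 96.04 = 206.29

z_bar = 10.5000 - 9.8000i, z*z_bar = 206.29


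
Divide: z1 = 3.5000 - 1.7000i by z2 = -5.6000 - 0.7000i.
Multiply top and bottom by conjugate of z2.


Conjugate of z2 = -5.6000 + 0.7000i
Numerator: (3.5000 - 1.7000i)(-5.6000 + 0.7000i) = -18.4100 + 11.9700i
Denominator: (-5.6)^2 + (-0.7)^2 = 31.85
Result = (-18.4100 + 11.9700i)/31.85

-0.5780 + 0.3758i


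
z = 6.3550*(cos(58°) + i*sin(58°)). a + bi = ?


a = 6.3550*cos(58°) = 6.3550*0.52992 = 3.3676
b = 6.3550*sin(58°) = 6.3550*0.848048 = 5.3893

3.3676 + 5.3893i


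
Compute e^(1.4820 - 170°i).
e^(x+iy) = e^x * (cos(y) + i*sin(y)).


e^1.4820 = 4.40174
cos(-170°) = -0.98481
sin(-170°) = -0.17365
Real = 4.40174*(-0.98481) = -4.3349
Imag = 4.40174*(-0.17365) = -0.7644

-4.3349 - 0.7644i


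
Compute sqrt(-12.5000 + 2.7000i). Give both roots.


|z| = sqrt(156.25+7.29) = 12.7883
sqrt((|z|+a)/2) = sqrt((12.7883+(-12.5))/2) = sqrt(0.1441) = 0.3797
sqrt((|z|-a)/2) = sqrt((12.7883-(-12.5))/2) = sqrt(12.6441) = 3.5559

±(0.3797 + 3.5559i) i.e. 0.3797 + 3.5559i and -0.3797 - 3.5559i


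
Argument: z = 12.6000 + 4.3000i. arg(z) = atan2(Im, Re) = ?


Re = 12.6, Im = 4.3
arg = atan2(4.3, 12.6) = 18.8432 degrees

arg(z) = 18.8432 degrees


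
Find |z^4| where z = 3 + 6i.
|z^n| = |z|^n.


|z| = sqrt(9+36) = sqrt(45) = 6.7082
|z^4| = |z|^4 = (sqrt(45))^4 = 45^2 = 2025

|z^4| = 2025


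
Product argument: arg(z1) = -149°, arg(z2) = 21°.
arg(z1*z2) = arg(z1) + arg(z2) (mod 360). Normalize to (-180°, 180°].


arg(z1*z2) = -149° + 21° = -128°
Normalized to (-180°, 180°]: -128°

-128°


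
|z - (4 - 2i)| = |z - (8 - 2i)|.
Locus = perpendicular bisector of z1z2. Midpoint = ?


Equal distances means the locus is the perpendicular bisector of z1 and z2.
Midpoint = ((4+8)/2, (-2+(-2))/2) = (6.0000, -2.0000)

Perpendicular bisector through (6.0000, -2.0000)


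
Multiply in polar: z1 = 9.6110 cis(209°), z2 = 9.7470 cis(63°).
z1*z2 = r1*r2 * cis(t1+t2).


r = 9.6110 * 9.7470 = 93.6784
theta = 209° + 63° = 272° = 272° (mod 360)

93.6784 cis(272°)


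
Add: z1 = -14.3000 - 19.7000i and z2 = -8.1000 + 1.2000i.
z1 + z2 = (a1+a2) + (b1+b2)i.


Real: -14.3 - 8.1 = -22.4
Imag: -19.7 + 1.2 = -18.5

-22.4000 - 18.5000i


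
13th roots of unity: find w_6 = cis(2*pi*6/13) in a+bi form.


Angle = 360*6/13 = 166.1538°
a = cos(166.1538°) = -0.9709
b = sin(166.1538°) = 0.2393

-0.9709 + 0.2393i


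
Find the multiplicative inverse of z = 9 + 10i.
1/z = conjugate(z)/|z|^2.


|z|^2 = 81+100 = 181
1/z = (9 - 10i)/181

1/z = 0.0497 - 0.0552i


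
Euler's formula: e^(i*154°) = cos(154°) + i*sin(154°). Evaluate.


cos(154°) = -0.8988
sin(154°) = 0.4384

e^(i*154°) = -0.8988 + 0.4384i


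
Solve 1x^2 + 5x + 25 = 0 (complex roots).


disc = 5^2 - 4*1*25 = 25 - 100 = -75
sqrt(|disc|) = sqrt(75) = 8.6603
Real part = -5/(2*1) = -2.5000
Imag part = 8.6603/(2*1) = 4.3301

-2.5000 ± 4.3301i


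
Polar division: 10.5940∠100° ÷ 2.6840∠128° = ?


r = 10.5940 / 2.6840 = 3.9471
theta = 100° - 128° = -28° = 332° (mod 360)

3.9471 cis(332°)


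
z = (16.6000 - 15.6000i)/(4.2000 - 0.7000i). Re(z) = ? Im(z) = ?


Multiply by conjugate: (16.6000 - 15.6000i)(4.2000 + 0.7000i) / (4.2^2 + (-0.7)^2)
Numerator real = 16.6*4.2 - (15.6)*(-0.7) = 80.64
Numerator imag = -15.6*4.2 - 16.6*(-0.7) = -53.9
Denominator = 18.13
Re(z) = 80.64/18.13 = 4.4479
Im(z) = -53.9/18.13 = -2.9730

Re(z) = 4.4479, Im(z) = -2.9730


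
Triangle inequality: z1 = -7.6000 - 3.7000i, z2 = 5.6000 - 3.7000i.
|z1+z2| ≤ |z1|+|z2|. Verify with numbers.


|z1| = sqrt((-7.6)^2 + (-3.7)^2) = sqrt(71.45) = 8.4528
|z2| = sqrt(5.6^2 + (-3.7)^2) = sqrt(45.05) = 6.7119
z1+z2 = -2.0000 - 7.4000i
|z1+z2| = sqrt(58.76) = 7.6655
|z1|+|z2| = 8.4528 + 6.7119 = 15.1647

|z1+z2| = 7.6655 ≤ |z1|+|z2| = 15.1647 (verified)


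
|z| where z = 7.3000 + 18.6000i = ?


|z| = sqrt(7.3^2 + 18.6^2) = sqrt(53.29 + 345.96) = sqrt(399.25) = 19.9812

|z| = 19.9812


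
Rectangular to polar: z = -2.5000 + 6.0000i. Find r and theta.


r = sqrt(6.25+36) = sqrt(42.25) = 6.5000
theta = atan2(6, -2.5) = 112.6199 degrees

r = 6.5000, theta = 112.6199 degrees


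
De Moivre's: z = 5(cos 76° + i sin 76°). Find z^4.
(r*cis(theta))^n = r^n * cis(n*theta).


r^4 = 5^4 = 625
n*theta = 4*76° = 304° = 304° (mod 360)
a = 625*cos(304°) = 349.4956
b = 625*sin(304°) = -518.1485

625 cis(304°) = 349.4956 - 518.1485i


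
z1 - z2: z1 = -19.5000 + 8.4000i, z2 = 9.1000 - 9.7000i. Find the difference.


Real: -19.5 - 9.1 = -28.6
Imag: 8.4 + 9.7 = 18.1

-28.6000 + 18.1000i


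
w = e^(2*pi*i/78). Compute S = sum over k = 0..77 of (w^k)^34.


The roots are w_k = w^k with w = e^(2*pi*i/78), and (w^k)^34 = (w^34)^k.
So S = 1 + u + u^2 + ... + u^(77) with u = w^34.
34 = 0*78 + 34, so 34 is not a multiple of 78: u = w^34 ≠ 1 (w is a primitive 78th root), while u^78 = (w^78)^34 = 1.
Geometric series: S = (1 - u^78)/(1 - u) = (1 - 1)/(1 - u) = 0

S = 0


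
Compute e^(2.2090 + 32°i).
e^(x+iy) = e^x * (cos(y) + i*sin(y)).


e^2.2090 = 9.1066
cos(32°) = 0.848048
sin(32°) = 0.52992
Real = 9.1066*0.848048 = 7.7228
Imag = 9.1066*0.52992 = 4.8258

7.7228 + 4.8258i


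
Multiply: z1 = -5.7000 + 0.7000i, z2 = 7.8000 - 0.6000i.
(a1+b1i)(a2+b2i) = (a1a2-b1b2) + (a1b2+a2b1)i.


Real = -5.7*7.8 - 0.7*(-0.6) = -44.46 - (-0.42) = -44.04
Imag = -5.7*(-0.6) + 7.8*0.7 = 3.42 + 5.46 = 8.88

-44.0400 + 8.8800i


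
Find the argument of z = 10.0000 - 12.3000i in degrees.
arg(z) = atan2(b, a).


Re = 10, Im = -12.3
arg = atan2(-12.3, 10) = -50.8886 degrees

arg(z) = -50.8886 degrees


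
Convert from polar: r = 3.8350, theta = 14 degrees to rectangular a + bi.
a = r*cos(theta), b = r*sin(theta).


a = 3.8350*cos(14°) = 3.8350*0.9703 = 3.7211
b = 3.8350*sin(14°) = 3.8350*0.24192 = 0.9278

3.7211 + 0.9278i


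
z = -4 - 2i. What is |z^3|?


|z| = sqrt(16+4) = sqrt(20) = 4.4721
|z^3| = |z|^3 = (sqrt(20))^3 = 20*sqrt(20)

|z^3| = 20*sqrt(20) ≈ 89.4427


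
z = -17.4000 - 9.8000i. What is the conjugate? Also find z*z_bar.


z_bar = -17.4000 + 9.8000i
z*z_bar = (-17.4)^2 + (-9.8)^2 = 302.76 + 96.04 = 398.8

z_bar = -17.4000 + 9.8000i, z*z_bar = 398.8


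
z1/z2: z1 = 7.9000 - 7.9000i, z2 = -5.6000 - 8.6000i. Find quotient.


Conjugate of z2 = -5.6000 + 8.6000i
Numerator: (7.9000 - 7.9000i)(-5.6000 + 8.6000i) = 23.7000 + 112.1800i
Denominator: (-5.6)^2 + (-8.6)^2 = 105.32
Result = (23.7000 + 112.1800i)/105.32

0.2250 + 1.0651i


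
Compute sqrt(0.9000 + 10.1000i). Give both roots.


|z| = sqrt(0.81+102.01) = 10.1400
sqrt((|z|+a)/2) = sqrt((10.1400+0.9)/2) = sqrt(5.5200) = 2.3495
sqrt((|z|-a)/2) = sqrt((10.1400-0.9)/2) = sqrt(4.6200) = 2.1494

±(2.3495 + 2.1494i) i.e. 2.3495 + 2.1494i and -2.3495 - 2.1494i


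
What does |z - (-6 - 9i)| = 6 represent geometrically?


|z - z0| = r is a circle with center z0 and radius r.
Center = (-6, -9), radius = 6

Circle with center (-6, -9) and radius 6


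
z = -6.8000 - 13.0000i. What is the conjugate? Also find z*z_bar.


z_bar = -6.8000 + 13.0000i
z*z_bar = (-6.8)^2 + (-13)^2 = 46.24 + 169 = 215.24

z_bar = -6.8000 + 13.0000i, z*z_bar = 215.24


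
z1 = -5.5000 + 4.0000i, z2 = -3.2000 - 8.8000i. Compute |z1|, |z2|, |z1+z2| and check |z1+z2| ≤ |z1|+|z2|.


|z1| = sqrt((-5.5)^2 + 4^2) = sqrt(46.25) = 6.8007
|z2| = sqrt((-3.2)^2 + (-8.8)^2) = sqrt(87.68) = 9.3638
z1+z2 = -8.7000 - 4.8000i
|z1+z2| = sqrt(98.73) = 9.9363
|z1|+|z2| = 6.8007 + 9.3638 = 16.1645

|z1+z2| = 9.9363 ≤ |z1|+|z2| = 16.1645 (verified)


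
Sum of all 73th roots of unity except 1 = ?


With w = e^(2*pi*i/73), all 73 of the 73th roots of unity w^0 = 1, w, ..., w^(72) sum to 0: 1 + w + ... + w^(72) = (1 - w^73)/(1 - w) = 0 since w^73 = 1, w ≠ 1.
Removing the root 1: w + w^2 + ... + w^(72) = 0 - 1 = -1

Sum = -1


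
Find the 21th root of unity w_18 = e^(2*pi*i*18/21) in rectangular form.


Angle = 360*18/21 = 308.5714°
a = cos(308.5714°) = 0.6235
b = sin(308.5714°) = -0.7818

0.6235 - 0.7818i


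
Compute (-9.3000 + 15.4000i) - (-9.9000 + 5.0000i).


Real: -9.3 + 9.9 = 0.6
Imag: 15.4 - 5 = 10.4

0.6000 + 10.4000i


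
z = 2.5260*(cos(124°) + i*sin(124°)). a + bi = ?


a = 2.5260*cos(124°) = 2.5260*(-0.5592) = -1.4125
b = 2.5260*sin(124°) = 2.5260*0.829 = 2.0941

-1.4125 + 2.0941i


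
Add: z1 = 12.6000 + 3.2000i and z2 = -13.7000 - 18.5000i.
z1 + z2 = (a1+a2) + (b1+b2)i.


Real: 12.6 - 13.7 = -1.1
Imag: 3.2 - 18.5 = -15.3

-1.1000 - 15.3000i


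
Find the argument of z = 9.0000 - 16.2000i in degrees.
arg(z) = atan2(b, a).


Re = 9, Im = -16.2
arg = atan2(-16.2, 9) = -60.9454 degrees

arg(z) = -60.9454 degrees


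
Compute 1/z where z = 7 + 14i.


|z|^2 = 49+196 = 245
1/z = (7 - 14i)/245

1/z = 0.0286 - 0.0571i


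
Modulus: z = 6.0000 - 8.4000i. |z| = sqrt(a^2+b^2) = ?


|z| = sqrt(6^2 + (-8.4)^2) = sqrt(36 + 70.56) = sqrt(106.56) = 10.3228

|z| = 10.3228


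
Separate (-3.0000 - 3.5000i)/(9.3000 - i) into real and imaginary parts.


Multiply by conjugate: (-3.0000 - 3.5000i)(9.3000 + i) / (9.3^2 + (-1)^2)
Numerator real = -3*9.3 - (3.5)*(-1) = -24.4
Numerator imag = -3.5*9.3 - (-3)*(-1) = -35.55
Denominator = 87.49
Re(z) = -24.4/87.49 = -0.2789
Im(z) = -35.55/87.49 = -0.4063

Re(z) = -0.2789, Im(z) = -0.4063


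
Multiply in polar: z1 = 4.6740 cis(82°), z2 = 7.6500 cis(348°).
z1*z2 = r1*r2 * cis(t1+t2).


r = 4.6740 * 7.6500 = 35.7561
theta = 82° + 348° = 430° = 70° (mod 360)

35.7561 cis(70°)


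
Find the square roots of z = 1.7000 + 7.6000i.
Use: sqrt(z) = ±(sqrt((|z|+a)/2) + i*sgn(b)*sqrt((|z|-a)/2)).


|z| = sqrt(2.89+57.76) = 7.7878
sqrt((|z|+a)/2) = sqrt((7.7878+1.7)/2) = sqrt(4.7439) = 2.1781
sqrt((|z|-a)/2) = sqrt((7.7878-1.7)/2) = sqrt(3.0439) = 1.7447

±(2.1781 + 1.7447i) i.e. 2.1781 + 1.7447i and -2.1781 - 1.7447i


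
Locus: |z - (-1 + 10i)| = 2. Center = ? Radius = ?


|z - z0| = r is a circle with center z0 and radius r.
Center = (-1, 10), radius = 2

Circle with center (-1, 10) and radius 2


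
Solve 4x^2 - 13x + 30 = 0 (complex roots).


disc = (-13)^2 - 4*4*30 = 169 - 480 = -311
sqrt(|disc|) = sqrt(311) = 17.6352
Real part = 13/(2*4) = 1.6250
Imag part = 17.6352/(2*4) = 2.2044

1.6250 ± 2.2044i


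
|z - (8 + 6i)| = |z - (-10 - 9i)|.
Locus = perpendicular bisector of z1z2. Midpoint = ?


Equal distances means the locus is the perpendicular bisector of z1 and z2.
Midpoint = ((8+(-10))/2, (6+(-9))/2) = (-1.0000, -1.5000)

Perpendicular bisector through (-1.0000, -1.5000)


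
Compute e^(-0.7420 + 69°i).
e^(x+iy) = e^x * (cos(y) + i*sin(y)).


e^-0.7420 = 0.47616
cos(69°) = 0.35837
sin(69°) = 0.9336
Real = 0.47616*0.35837 = 0.1706
Imag = 0.47616*0.9336 = 0.4445

0.1706 + 0.4445i


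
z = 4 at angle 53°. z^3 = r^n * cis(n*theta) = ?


r^3 = 4^3 = 64
n*theta = 3*53° = 159° = 159° (mod 360)
a = 64*cos(159°) = -59.7491
b = 64*sin(159°) = 22.9355

64 cis(159°) = -59.7491 + 22.9355i


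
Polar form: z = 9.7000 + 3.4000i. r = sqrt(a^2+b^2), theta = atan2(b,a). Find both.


r = sqrt(94.09+11.56) = sqrt(105.65) = 10.2786
theta = atan2(3.4, 9.7) = 19.3164 degrees

r = 10.2786, theta = 19.3164 degrees


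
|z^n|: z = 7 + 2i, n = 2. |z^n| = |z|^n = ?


|z| = sqrt(49+4) = sqrt(53) = 7.2801
|z^2| = |z|^2 = (sqrt(53))^2 = 53

|z^2| = 53


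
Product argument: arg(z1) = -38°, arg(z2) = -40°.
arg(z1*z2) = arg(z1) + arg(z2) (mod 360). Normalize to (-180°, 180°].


arg(z1*z2) = -38° - 40° = -78°
Normalized to (-180°, 180°]: -78°

-78°


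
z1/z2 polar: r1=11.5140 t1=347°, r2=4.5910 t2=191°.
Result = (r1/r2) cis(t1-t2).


r = 11.5140 / 4.5910 = 2.5080
theta = 347° - 191° = 156° = 156° (mod 360)

2.5080 cis(156°)


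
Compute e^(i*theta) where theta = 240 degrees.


cos(240°) = -0.5000
sin(240°) = -0.8660

e^(i*240°) = -0.5000 - 0.8660i


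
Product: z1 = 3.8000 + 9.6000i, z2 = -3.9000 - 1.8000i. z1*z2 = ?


Real = 3.8*(-3.9) - 9.6*(-1.8) = -14.82 - (-17.28) = 2.46
Imag = 3.8*(-1.8) - (3.9)*9.6 = -6.84 - (37.44) = -44.28

2.4600 - 44.2800i


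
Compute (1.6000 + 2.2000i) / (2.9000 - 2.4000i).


Conjugate of z2 = 2.9000 + 2.4000i
Numerator: (1.6000 + 2.2000i)(2.9000 + 2.4000i) = -0.6400 + 10.2200i
Denominator: 2.9^2 + (-2.4)^2 = 14.17
Result = (-0.6400 + 10.2200i)/14.17

-0.0452 + 0.7212i


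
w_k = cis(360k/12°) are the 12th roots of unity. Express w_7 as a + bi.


Angle = 360*7/12 = 210°
a = cos(210°) = -0.8660
b = sin(210°) = -0.5000

-0.8660 - 0.5000i


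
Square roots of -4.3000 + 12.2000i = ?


|z| = sqrt(18.49+148.84) = 12.9356
sqrt((|z|+a)/2) = sqrt((12.9356+(-4.3))/2) = sqrt(4.3178) = 2.0779
sqrt((|z|-a)/2) = sqrt((12.9356-(-4.3))/2) = sqrt(8.6178) = 2.9356

±(2.0779 + 2.9356i) i.e. 2.0779 + 2.9356i and -2.0779 - 2.9356i


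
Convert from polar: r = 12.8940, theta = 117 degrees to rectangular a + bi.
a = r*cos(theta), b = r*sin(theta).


a = 12.8940*cos(117°) = 12.8940*(-0.4539905) = -5.8538
b = 12.8940*sin(117°) = 12.8940*0.891 = 11.4886

-5.8538 + 11.4886i


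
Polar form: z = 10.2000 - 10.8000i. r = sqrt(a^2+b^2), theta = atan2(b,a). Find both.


r = sqrt(104.04+116.64) = sqrt(220.68) = 14.8553
theta = atan2(-10.8, 10.2) = -46.6366 degrees

r = 14.8553, theta = -46.6366 degrees


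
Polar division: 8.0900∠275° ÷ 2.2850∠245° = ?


r = 8.0900 / 2.2850 = 3.5405
theta = 275° - 245° = 30° = 30° (mod 360)

3.5405 cis(30°)


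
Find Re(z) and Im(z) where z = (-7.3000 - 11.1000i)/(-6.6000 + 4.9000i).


Multiply by conjugate: (-7.3000 - 11.1000i)(-6.6000 - 4.9000i) / ((-6.6)^2 + 4.9^2)
Numerator real = -7.3*(-6.6) - (11.1)*4.9 = -6.21
Numerator imag = -11.1*(-6.6) - (-7.3)*4.9 = 109.03
Denominator = 67.57
Re(z) = -6.21/67.57 = -0.0919
Im(z) = 109.03/67.57 = 1.6136

Re(z) = -0.0919, Im(z) = 1.6136


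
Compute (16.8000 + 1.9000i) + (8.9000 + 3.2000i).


Real: 16.8 + 8.9 = 25.7
Imag: 1.9 + 3.2 = 5.1

25.7000 + 5.1000i


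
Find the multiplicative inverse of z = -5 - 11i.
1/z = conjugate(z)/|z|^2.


|z|^2 = 25+121 = 146
1/z = (-5 + 11i)/146

1/z = -0.0342 + 0.0753i


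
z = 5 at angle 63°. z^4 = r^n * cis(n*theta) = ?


r^4 = 5^4 = 625
n*theta = 4*63° = 252° = 252° (mod 360)
a = 625*cos(252°) = -193.1356
b = 625*sin(252°) = -594.4103

625 cis(252°) = -193.1356 - 594.4103i


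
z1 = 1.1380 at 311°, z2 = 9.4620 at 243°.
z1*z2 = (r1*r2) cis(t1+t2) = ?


r = 1.1380 * 9.4620 = 10.7678
theta = 311° + 243° = 554° = 194° (mod 360)

10.7678 cis(194°)


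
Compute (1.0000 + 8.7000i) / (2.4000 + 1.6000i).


Conjugate of z2 = 2.4000 - 1.6000i
Numerator: (1.0000 + 8.7000i)(2.4000 - 1.6000i) = 16.3200 + 19.2800i
Denominator: 2.4^2 + 1.6^2 = 8.32
Result = (16.3200 + 19.2800i)/8.32

1.9615 + 2.3173i


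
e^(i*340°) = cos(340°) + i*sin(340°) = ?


cos(340°) = 0.9397
sin(340°) = -0.3420

e^(i*340°) = 0.9397 - 0.3420i


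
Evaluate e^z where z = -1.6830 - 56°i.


e^-1.6830 = 0.1858
cos(-56°) = 0.5592
sin(-56°) = -0.829
Real = 0.1858*0.5592 = 0.1039
Imag = 0.1858*(-0.829) = -0.1540

0.1039 - 0.1540i


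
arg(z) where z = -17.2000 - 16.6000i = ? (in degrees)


Re = -17.2, Im = -16.6
arg = atan2(-16.6, -17.2) = -136.0170 degrees

arg(z) = -136.0170 degrees


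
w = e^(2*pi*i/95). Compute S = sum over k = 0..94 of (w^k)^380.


The roots are w_k = w^k with w = e^(2*pi*i/95), and (w^k)^380 = (w^380)^k.
So S = 1 + u + u^2 + ... + u^(94) with u = w^380.
380 = 4*95 + 0, so 380 is a multiple of 95 and u = (w^95)^4 = 1.
Every one of the 95 terms equals 1: S = 95

S = 95


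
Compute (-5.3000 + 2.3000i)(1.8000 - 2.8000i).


Real = -5.3*1.8 - 2.3*(-2.8) = -9.54 - (-6.44) = -3.1
Imag = -5.3*(-2.8) + 1.8*2.3 = 14.84 + 4.14 = 18.98

-3.1000 + 18.9800i


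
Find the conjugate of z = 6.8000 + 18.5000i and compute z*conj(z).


z_bar = 6.8000 - 18.5000i
z*z_bar = 6.8^2 + 18.5^2 = 46.24 + 342.25 = 388.49

z_bar = 6.8000 - 18.5000i, z*z_bar = 388.49


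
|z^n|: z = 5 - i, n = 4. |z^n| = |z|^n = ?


|z| = sqrt(25+1) = sqrt(26) = 5.0990
|z^4| = |z|^4 = (sqrt(26))^4 = 26^2 = 676

|z^4| = 676


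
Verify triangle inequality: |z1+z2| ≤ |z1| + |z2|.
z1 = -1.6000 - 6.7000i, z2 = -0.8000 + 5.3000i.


|z1| = sqrt((-1.6)^2 + (-6.7)^2) = sqrt(47.45) = 6.8884
|z2| = sqrt((-0.8)^2 + 5.3^2) = sqrt(28.73) = 5.3600
z1+z2 = -2.4000 - 1.4000i
|z1+z2| = sqrt(7.72) = 2.7785
|z1|+|z2| = 6.8884 + 5.3600 = 12.2484

|z1+z2| = 2.7785 ≤ |z1|+|z2| = 12.2484 (verified)


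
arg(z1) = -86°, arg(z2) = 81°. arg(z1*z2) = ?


arg(z1*z2) = -86° + 81° = -5°
Normalized to (-180°, 180°]: -5°

-5°


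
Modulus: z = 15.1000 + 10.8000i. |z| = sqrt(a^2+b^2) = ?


|z| = sqrt(15.1^2 + 10.8^2) = sqrt(228.01 + 116.64) = sqrt(344.65) = 18.5648

|z| = 18.5648


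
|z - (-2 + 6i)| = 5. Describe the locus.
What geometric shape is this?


|z - z0| = r is a circle with center z0 and radius r.
Center = (-2, 6), radius = 5

Circle with center (-2, 6) and radius 5


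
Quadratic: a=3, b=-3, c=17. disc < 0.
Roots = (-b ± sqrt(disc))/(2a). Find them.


disc = (-3)^2 - 4*3*17 = 9 - 204 = -195
sqrt(|disc|) = sqrt(195) = 13.9642
Real part = 3/(2*3) = 0.5000
Imag part = 13.9642/(2*3) = 2.3274

0.5000 ± 2.3274i


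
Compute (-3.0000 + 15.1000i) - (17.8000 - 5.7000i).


Real: -3 - 17.8 = -20.8
Imag: 15.1 + 5.7 = 20.8

-20.8000 + 20.8000i


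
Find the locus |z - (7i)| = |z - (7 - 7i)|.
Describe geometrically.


Equal distances means the locus is the perpendicular bisector of z1 and z2.
Midpoint = ((0+7)/2, (7+(-7))/2) = (3.5000, 0)

Perpendicular bisector through (3.5000, 0)


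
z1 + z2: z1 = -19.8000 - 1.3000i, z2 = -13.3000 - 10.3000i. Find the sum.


Real: -19.8 - 13.3 = -33.1
Imag: -1.3 - 10.3 = -11.6

-33.1000 - 11.6000i


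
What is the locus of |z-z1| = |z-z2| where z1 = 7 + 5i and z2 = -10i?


Equal distances means the locus is the perpendicular bisector of z1 and z2.
Midpoint = ((7+0)/2, (5+(-10))/2) = (3.5000, -2.5000)

Perpendicular bisector through (3.5000, -2.5000)


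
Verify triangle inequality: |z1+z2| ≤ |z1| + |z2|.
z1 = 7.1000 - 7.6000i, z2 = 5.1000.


|z1| = sqrt(7.1^2 + (-7.6)^2) = sqrt(108.17) = 10.4005
|z2| = sqrt(5.1^2 + 0^2) = sqrt(26.01) = 5.1000
z1+z2 = 12.2000 - 7.6000i
|z1+z2| = sqrt(206.6) = 14.3736
|z1|+|z2| = 10.4005 + 5.1000 = 15.5005

|z1+z2| = 14.3736 ≤ |z1|+|z2| = 15.5005 (verified)


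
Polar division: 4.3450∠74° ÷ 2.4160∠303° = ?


r = 4.3450 / 2.4160 = 1.7984
theta = 74° - 303° = -229° = 131° (mod 360)

1.7984 cis(131°)


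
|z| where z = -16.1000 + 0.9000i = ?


|z| = sqrt((-16.1)^2 + 0.9^2) = sqrt(259.21 + 0.81) = sqrt(260.02) = 16.1251

|z| = 16.1251


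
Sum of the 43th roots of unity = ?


The sum of all 43th roots of unity is 0.
Geometric series: (1 - w^43)/(1 - w) = (1-1)/(1-w) = 0 since w^43 = 1, w ≠ 1.
Alternatively: coefficient of z^42 in z^43 - 1 is 0.

0


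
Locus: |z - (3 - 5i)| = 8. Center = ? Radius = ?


|z - z0| = r is a circle with center z0 and radius r.
Center = (3, -5), radius = 8

Circle with center (3, -5) and radius 8


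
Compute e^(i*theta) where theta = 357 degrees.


cos(357°) = 0.9986
sin(357°) = -0.0523

e^(i*357°) = 0.9986 - 0.0523i


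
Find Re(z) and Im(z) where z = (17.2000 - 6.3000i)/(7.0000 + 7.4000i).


Multiply by conjugate: (17.2000 - 6.3000i)(7.0000 - 7.4000i) / (7^2 + 7.4^2)
Numerator real = 17.2*7 - (6.3)*7.4 = 73.78
Numerator imag = -6.3*7 - 17.2*7.4 = -171.38
Denominator = 103.76
Re(z) = 73.78/103.76 = 0.7111
Im(z) = -171.38/103.76 = -1.6517

Re(z) = 0.7111, Im(z) = -1.6517


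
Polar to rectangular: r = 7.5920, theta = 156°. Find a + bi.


a = 7.5920*cos(156°) = 7.5920*(-0.913545) = -6.9356
b = 7.5920*sin(156°) = 7.5920*0.406737 = 3.0879

-6.9356 + 3.0879i


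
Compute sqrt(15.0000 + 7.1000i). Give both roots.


|z| = sqrt(225+50.41) = 16.5955
sqrt((|z|+a)/2) = sqrt((16.5955+15)/2) = sqrt(15.7977) = 3.9746
sqrt((|z|-a)/2) = sqrt((16.5955-15)/2) = sqrt(0.7977) = 0.8932

±(3.9746 + 0.8932i) i.e. 3.9746 + 0.8932i and -3.9746 - 0.8932i


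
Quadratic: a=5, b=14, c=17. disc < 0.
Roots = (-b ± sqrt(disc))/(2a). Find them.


disc = 14^2 - 4*5*17 = 196 - 340 = -144
sqrt(|disc|) = sqrt(144) = 12.0000
Real part = -14/(2*5) = -1.4000
Imag part = 12.0000/(2*5) = 1.2000

-1.4000 ± 1.2000i


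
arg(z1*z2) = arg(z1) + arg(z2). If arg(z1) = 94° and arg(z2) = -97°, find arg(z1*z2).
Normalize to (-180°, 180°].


arg(z1*z2) = 94° - 97° = -3°
Normalized to (-180°, 180°]: -3°

-3°


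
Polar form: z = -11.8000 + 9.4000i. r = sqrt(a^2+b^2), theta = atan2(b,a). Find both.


r = sqrt(139.24+88.36) = sqrt(227.6) = 15.0864
theta = atan2(9.4, -11.8) = 141.4588 degrees

r = 15.0864, theta = 141.4588 degrees


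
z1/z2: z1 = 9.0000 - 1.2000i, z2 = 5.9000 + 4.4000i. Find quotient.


Conjugate of z2 = 5.9000 - 4.4000i
Numerator: (9.0000 - 1.2000i)(5.9000 - 4.4000i) = 47.8200 - 46.6800i
Denominator: 5.9^2 + 4.4^2 = 54.17
Result = (47.8200 - 46.6800i)/54.17

0.8828 - 0.8617i


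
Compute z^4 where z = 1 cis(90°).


r^4 = 1^4 = 1
n*theta = 4*90° = 360° = 0° (mod 360)
a = 1*cos(0°) = 1.0000
b = 1*sin(0°) = 0

1 cis(0°) = 1.0000 + 0i


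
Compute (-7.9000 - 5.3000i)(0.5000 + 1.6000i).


Real = -7.9*0.5 - (-5.3)*1.6 = -3.95 - (-8.48) = 4.53
Imag = -7.9*1.6 + 0.5*(-5.3) = -12.64 - (2.65) = -15.29

4.5300 - 15.2900i


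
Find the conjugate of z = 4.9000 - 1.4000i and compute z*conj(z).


z_bar = 4.9000 + 1.4000i
z*z_bar = 4.9^2 + (-1.4)^2 = 24.01 + 1.96 = 25.97

z_bar = 4.9000 + 1.4000i, z*z_bar = 25.97


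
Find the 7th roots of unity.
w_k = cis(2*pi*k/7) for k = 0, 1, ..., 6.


The 7th roots of unity are cis(360k/7°) for k=0..6
Angle step = 360/7 = 51.4286°
Primitive root: cis(51.4286°)
Primitive root = 0.6235 + 0.7818i

7 roots at angles: 0°, 51.4286°, 102.8571°, 154.2857°, 205.7143°, 257.1429°, 308.5714°


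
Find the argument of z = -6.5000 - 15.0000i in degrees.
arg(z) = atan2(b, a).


Re = -6.5, Im = -15
arg = atan2(-15, -6.5) = -113.4287 degrees

arg(z) = -113.4287 degrees


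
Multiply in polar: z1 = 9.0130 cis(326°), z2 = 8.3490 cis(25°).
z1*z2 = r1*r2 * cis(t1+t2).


r = 9.0130 * 8.3490 = 75.2495
theta = 326° + 25° = 351° = 351° (mod 360)

75.2495 cis(351°)


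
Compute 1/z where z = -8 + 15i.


|z|^2 = 64+225 = 289
1/z = (-8 - 15i)/289

1/z = -0.0277 - 0.0519i


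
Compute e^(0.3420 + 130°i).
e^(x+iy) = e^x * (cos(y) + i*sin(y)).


e^0.3420 = 1.4078
cos(130°) = -0.6428
sin(130°) = 0.766
Real = 1.4078*(-0.6428) = -0.9049
Imag = 1.4078*0.766 = 1.0784

-0.9049 + 1.0784i


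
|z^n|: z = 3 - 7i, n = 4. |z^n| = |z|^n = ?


|z| = sqrt(9+49) = sqrt(58) = 7.6158
|z^4| = |z|^4 = (sqrt(58))^4 = 58^2 = 3364

|z^4| = 3364


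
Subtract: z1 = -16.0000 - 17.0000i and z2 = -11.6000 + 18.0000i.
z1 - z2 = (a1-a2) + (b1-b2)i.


Real: -16 + 11.6 = -4.4
Imag: -17 - 18 = -35

-4.4000 - 35.0000i


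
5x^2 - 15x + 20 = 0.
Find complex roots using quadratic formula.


disc = (-15)^2 - 4*5*20 = 225 - 400 = -175
sqrt(|disc|) = sqrt(175) = 13.2288
Real part = 15/(2*5) = 1.5000
Imag part = 13.2288/(2*5) = 1.3229

1.5000 ± 1.3229i


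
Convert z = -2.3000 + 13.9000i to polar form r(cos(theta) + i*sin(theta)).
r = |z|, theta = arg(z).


r = sqrt(5.29+193.21) = sqrt(198.5) = 14.0890
theta = atan2(13.9, -2.3) = 99.3955 degrees

r = 14.0890, theta = 99.3955 degrees


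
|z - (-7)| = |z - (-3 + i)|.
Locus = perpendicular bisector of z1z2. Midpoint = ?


Equal distances means the locus is the perpendicular bisector of z1 and z2.
Midpoint = ((-7+(-3))/2, (0+1)/2) = (-5.0000, 0.5000)

Perpendicular bisector through (-5.0000, 0.5000)


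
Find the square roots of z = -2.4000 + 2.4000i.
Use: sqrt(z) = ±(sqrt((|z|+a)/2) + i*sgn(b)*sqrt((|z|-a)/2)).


|z| = sqrt(5.76+5.76) = 3.3941
sqrt((|z|+a)/2) = sqrt((3.3941+(-2.4))/2) = sqrt(0.4971) = 0.7050
sqrt((|z|-a)/2) = sqrt((3.3941-(-2.4))/2) = sqrt(2.8971) = 1.7021

±(0.7050 + 1.7021i) i.e. 0.7050 + 1.7021i and -0.7050 - 1.7021i


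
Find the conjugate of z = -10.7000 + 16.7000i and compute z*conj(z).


z_bar = -10.7000 - 16.7000i
z*z_bar = (-10.7)^2 + 16.7^2 = 114.49 + 278.89 = 393.38

z_bar = -10.7000 - 16.7000i, z*z_bar = 393.38


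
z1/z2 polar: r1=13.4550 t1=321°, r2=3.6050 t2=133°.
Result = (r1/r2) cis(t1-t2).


r = 13.4550 / 3.6050 = 3.7323
theta = 321° - 133° = 188° = 188° (mod 360)

3.7323 cis(188°)


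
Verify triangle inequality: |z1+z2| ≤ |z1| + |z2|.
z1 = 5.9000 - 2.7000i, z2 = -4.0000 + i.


|z1| = sqrt(5.9^2 + (-2.7)^2) = sqrt(42.1) = 6.4885
|z2| = sqrt((-4)^2 + 1^2) = sqrt(17) = 4.1231
z1+z2 = 1.9000 - 1.7000i
|z1+z2| = sqrt(6.5) = 2.5495
|z1|+|z2| = 6.4885 + 4.1231 = 10.6116

|z1+z2| = 2.5495 ≤ |z1|+|z2| = 10.6116 (verified)


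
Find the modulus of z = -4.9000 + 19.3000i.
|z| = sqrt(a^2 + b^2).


|z| = sqrt((-4.9)^2 + 19.3^2) = sqrt(24.01 + 372.49) = sqrt(396.5) = 19.9123

|z| = 19.9123


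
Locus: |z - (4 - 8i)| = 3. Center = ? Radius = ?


|z - z0| = r is a circle with center z0 and radius r.
Center = (4, -8), radius = 3

Circle with center (4, -8) and radius 3


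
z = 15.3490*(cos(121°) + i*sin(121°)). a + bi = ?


a = 15.3490*cos(121°) = 15.3490*(-0.51504) = -7.9053
b = 15.3490*sin(121°) = 15.3490*0.85717 = 13.1567

-7.9053 + 13.1567i


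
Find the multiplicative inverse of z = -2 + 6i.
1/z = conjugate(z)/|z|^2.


|z|^2 = 4+36 = 40
1/z = (-2 - 6i)/40

1/z = -0.0500 - 0.1500i


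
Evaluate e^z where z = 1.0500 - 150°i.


e^1.0500 = 2.85765
cos(-150°) = -0.86603
sin(-150°) = -0.5
Real = 2.85765*(-0.86603) = -2.4748
Imag = 2.85765*(-0.5) = -1.4288

-2.4748 - 1.4288i


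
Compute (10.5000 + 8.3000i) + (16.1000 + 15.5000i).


Real: 10.5 + 16.1 = 26.6
Imag: 8.3 + 15.5 = 23.8

26.6000 + 23.8000i


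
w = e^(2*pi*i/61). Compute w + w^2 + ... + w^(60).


With w = e^(2*pi*i/61), all 61 of the 61th roots of unity w^0 = 1, w, ..., w^(60) sum to 0: 1 + w + ... + w^(60) = (1 - w^61)/(1 - w) = 0 since w^61 = 1, w ≠ 1.
Removing the root 1: w + w^2 + ... + w^(60) = 0 - 1 = -1

Sum = -1


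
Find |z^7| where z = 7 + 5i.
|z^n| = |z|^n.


|z| = sqrt(49+25) = sqrt(74) = 8.6023
|z^7| = |z|^7 = (sqrt(74))^7 = 74^3 * sqrt(74) = 405224*sqrt(74)

|z^7| = 405224*sqrt(74) ≈ 3485868.6540


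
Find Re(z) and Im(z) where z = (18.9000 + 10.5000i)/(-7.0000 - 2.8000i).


Multiply by conjugate: (18.9000 + 10.5000i)(-7.0000 + 2.8000i) / ((-7)^2 + (-2.8)^2)
Numerator real = 18.9*(-7) + 10.5*(-2.8) = -161.7
Numerator imag = 10.5*(-7) - 18.9*(-2.8) = -20.58
Denominator = 56.84
Re(z) = -161.7/56.84 = -2.8448
Im(z) = -20.58/56.84 = -0.3621

Re(z) = -2.8448, Im(z) = -0.3621


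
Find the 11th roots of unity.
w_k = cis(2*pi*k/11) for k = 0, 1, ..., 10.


The 11th roots of unity are cis(360k/11°) for k=0..10
Angle step = 360/11 = 32.7273°
Primitive root: cis(32.7273°)
Primitive root = 0.8413 + 0.5406i

11 roots at angles: 0°, 32.7273°, 65.4545°, 98.1818°, 130.9091°, 163.6364°, 196.3636°, 229.0909°, 261.8182°, 294.5455°, 327.2727°


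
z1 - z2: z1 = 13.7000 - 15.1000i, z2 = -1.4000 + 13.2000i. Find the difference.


Real: 13.7 + 1.4 = 15.1
Imag: -15.1 - 13.2 = -28.3

15.1000 - 28.3000i


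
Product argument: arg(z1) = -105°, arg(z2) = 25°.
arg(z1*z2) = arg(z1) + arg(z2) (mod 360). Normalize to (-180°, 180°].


arg(z1*z2) = -105° + 25° = -80°
Normalized to (-180°, 180°]: -80°

-80°


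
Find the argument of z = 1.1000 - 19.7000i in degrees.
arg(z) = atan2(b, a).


Re = 1.1, Im = -19.7
arg = atan2(-19.7, 1.1) = -86.8041 degrees

arg(z) = -86.8041 degrees


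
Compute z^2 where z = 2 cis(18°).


r^2 = 2^2 = 4
n*theta = 2*18° = 36° = 36° (mod 360)
a = 4*cos(36°) = 3.2361
b = 4*sin(36°) = 2.3511

4 cis(36°) = 3.2361 + 2.3511i


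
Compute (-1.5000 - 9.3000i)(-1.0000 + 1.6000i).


Real = -1.5*(-1) - (-9.3)*1.6 = 1.5 - (-14.88) = 16.38
Imag = -1.5*1.6 - (1)*(-9.3) = -2.4 + 9.3 = 6.9

16.3800 + 6.9000i


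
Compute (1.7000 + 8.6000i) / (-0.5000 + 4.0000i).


Conjugate of z2 = -0.5000 - 4.0000i
Numerator: (1.7000 + 8.6000i)(-0.5000 - 4.0000i) = 33.5500 - 11.1000i
Denominator: (-0.5)^2 + 4^2 = 16.25
Result = (33.5500 - 11.1000i)/16.25

2.0646 - 0.6831i


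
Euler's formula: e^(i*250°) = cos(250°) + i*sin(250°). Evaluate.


cos(250°) = -0.3420
sin(250°) = -0.9397

e^(i*250°) = -0.3420 - 0.9397i


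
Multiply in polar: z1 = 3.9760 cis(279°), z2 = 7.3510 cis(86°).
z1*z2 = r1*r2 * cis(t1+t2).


r = 3.9760 * 7.3510 = 29.2276
theta = 279° + 86° = 365° = 5° (mod 360)

29.2276 cis(5°)


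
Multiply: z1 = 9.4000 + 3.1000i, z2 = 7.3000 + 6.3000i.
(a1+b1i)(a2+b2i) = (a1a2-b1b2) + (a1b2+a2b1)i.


Real = 9.4*7.3 - 3.1*6.3 = 68.62 - 19.53 = 49.09
Imag = 9.4*6.3 + 7.3*3.1 = 59.22 + 22.63 = 81.85

49.0900 + 81.8500i


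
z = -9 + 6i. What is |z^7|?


|z| = sqrt(81+36) = sqrt(117) = 10.8167
|z^7| = |z|^7 = (sqrt(117))^7 = 117^3 * sqrt(117) = 1601613*sqrt(117)

|z^7| = 1601613*sqrt(117) ≈ 17324093.3848


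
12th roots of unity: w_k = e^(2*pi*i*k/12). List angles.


The 12th roots of unity are cis(360k/12°) for k=0..11
Angle step = 360/12 = 30°
Primitive root: cis(30°)
Primitive root = 0.8660 + 0.5000i

12 roots at angles: 0°, 30°, 60°, 90°, 120°, 150°, 180°, 210°, 240°, 270°, 300°, 330°


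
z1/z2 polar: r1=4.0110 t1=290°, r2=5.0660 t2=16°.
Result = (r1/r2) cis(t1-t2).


r = 4.0110 / 5.0660 = 0.7917
theta = 290° - 16° = 274° = 274° (mod 360)

0.7917 cis(274°)


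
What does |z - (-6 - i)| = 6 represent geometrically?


|z - z0| = r is a circle with center z0 and radius r.
Center = (-6, -1), radius = 6

Circle with center (-6, -1) and radius 6


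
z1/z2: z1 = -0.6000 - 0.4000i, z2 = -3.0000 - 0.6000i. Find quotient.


Conjugate of z2 = -3.0000 + 0.6000i
Numerator: (-0.6000 - 0.4000i)(-3.0000 + 0.6000i) = 2.0400 + 0.8400i
Denominator: (-3)^2 + (-0.6)^2 = 9.36
Result = (2.0400 + 0.8400i)/9.36

0.2179 + 0.0897i


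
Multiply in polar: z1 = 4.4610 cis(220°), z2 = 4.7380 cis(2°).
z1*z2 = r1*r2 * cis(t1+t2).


r = 4.4610 * 4.7380 = 21.1362
theta = 220° + 2° = 222° = 222° (mod 360)

21.1362 cis(222°)
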